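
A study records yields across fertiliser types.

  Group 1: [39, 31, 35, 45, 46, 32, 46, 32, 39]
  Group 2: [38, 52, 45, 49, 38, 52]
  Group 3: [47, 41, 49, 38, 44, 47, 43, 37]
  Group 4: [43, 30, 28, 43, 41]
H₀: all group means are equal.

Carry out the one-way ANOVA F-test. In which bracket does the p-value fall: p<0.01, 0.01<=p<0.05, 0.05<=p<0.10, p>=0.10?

p-value bracket: 0.05<=p<0.10

Group means [38.33, 45.67, 43.25, 37.00], grand mean 41.071
SSB = Σnᵢ(x̄ᵢ−x̄)² = 315.024; SSW = ΣΣ(x−x̄ᵢ)² = 868.833
MSB = 315.024/3 = 105.0079; MSW = 868.833/24 = 36.2014
F = MSB/MSW = 2.9007
df = (3, 24)
p-value (upper-tail) = 0.05571
→ bracket: 0.05<=p<0.10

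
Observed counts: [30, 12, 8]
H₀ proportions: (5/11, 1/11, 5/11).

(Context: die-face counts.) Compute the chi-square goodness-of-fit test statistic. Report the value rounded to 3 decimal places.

n = 50; E_i = n·p_i = [22.73, 4.55, 22.73]
χ² = (30−22.73)²/22.73 + (12−4.55)²/4.55 + (8−22.73)²/22.73 = 24.0960
df = 2

test statistic = 24.096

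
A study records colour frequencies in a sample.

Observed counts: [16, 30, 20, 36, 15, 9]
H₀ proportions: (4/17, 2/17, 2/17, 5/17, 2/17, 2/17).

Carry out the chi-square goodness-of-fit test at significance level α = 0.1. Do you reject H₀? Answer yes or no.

reject H₀: yes

n = 126; E_i = n·p_i = [29.65, 14.82, 14.82, 37.06, 14.82, 14.82]
χ² = (16−29.65)²/29.65 + (30−14.82)²/14.82 + (20−14.82)²/14.82 + (36−37.06)²/37.06 + (15−14.82)²/14.82 + (9−14.82)²/14.82 = 25.9476
df = 5
p-value (upper-tail) = 0.00009
At α=0.1: p < α → reject H₀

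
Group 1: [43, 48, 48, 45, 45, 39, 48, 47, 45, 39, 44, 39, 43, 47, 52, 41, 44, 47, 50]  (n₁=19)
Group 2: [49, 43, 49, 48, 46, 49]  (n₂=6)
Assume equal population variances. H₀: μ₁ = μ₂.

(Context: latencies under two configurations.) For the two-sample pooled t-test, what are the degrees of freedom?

df = n₁ + n₂ − 2 = 19 + 6 − 2 = 23

degrees of freedom = 23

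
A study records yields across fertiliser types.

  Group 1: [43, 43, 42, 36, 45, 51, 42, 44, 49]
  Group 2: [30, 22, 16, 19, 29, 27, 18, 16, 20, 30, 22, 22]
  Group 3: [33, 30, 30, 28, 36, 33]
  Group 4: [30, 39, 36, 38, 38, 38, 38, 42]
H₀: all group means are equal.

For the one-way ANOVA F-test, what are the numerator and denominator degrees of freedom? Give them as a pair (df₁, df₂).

degrees of freedom = [3, 31]

k = 4 groups, N = 35 total
df = (k−1, N−k) = (4−1, 35−4) = (3, 31)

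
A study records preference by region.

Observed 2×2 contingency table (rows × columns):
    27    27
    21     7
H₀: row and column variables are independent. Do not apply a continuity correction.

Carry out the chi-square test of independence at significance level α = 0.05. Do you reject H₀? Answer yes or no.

reject H₀: yes

Row totals [54, 28], col totals [48, 34], n=82
χ² = (27−31.61)²/31.61 + (27−22.39)²/22.39 + (21−16.39)²/16.39 + (7−11.61)²/11.61 = 4.7482
df = 1
p-value (upper-tail) = 0.02933
At α=0.05: p < α → reject H₀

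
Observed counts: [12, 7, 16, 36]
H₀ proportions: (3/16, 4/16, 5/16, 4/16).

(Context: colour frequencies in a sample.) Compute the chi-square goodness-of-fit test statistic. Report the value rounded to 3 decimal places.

test statistic = 27.130

n = 71; E_i = n·p_i = [13.31, 17.75, 22.19, 17.75]
χ² = (12−13.31)²/13.31 + (7−17.75)²/17.75 + (16−22.19)²/22.19 + (36−17.75)²/17.75 = 27.1296
df = 3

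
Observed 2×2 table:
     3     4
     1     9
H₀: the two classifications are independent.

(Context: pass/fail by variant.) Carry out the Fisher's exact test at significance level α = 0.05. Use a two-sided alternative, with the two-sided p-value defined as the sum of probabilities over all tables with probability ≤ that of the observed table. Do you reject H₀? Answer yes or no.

reject H₀: no

Margins: r₁=7, r₂=10, c₁=4, c₂=13, n=17
p_obs = C(7,3)·C(10,1)/C(17,4); sum pmf over tables with pmf ≤ p_obs
p-value (two-sided) = 0.25000
At α=0.05: p ≥ α → fail to reject H₀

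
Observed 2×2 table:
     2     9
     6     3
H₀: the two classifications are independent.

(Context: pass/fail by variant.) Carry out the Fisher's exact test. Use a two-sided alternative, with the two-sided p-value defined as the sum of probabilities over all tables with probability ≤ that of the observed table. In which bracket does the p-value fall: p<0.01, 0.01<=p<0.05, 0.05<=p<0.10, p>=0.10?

p-value bracket: 0.05<=p<0.10

Margins: r₁=11, r₂=9, c₁=8, c₂=12, n=20
p_obs = C(11,2)·C(9,6)/C(20,8); sum pmf over tables with pmf ≤ p_obs
p-value (two-sided) = 0.06478
→ bracket: 0.05<=p<0.10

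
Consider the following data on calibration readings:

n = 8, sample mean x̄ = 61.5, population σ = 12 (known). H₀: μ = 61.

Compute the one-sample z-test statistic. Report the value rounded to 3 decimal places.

test statistic = 0.118

SE = σ/√n = 12/√8 = 4.2426
z = (x̄−μ₀)/SE = (61.5−61)/4.2426 = 0.1179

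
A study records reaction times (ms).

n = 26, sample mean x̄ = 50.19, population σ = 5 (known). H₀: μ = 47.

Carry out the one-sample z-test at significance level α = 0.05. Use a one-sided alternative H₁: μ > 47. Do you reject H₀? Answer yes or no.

reject H₀: yes

SE = σ/√n = 5/√26 = 0.9806
z = (x̄−μ₀)/SE = (50.19−47)/0.9806 = 3.2532
p-value (one-sided, H₁ greater) = 0.00057
At α=0.05: p < α → reject H₀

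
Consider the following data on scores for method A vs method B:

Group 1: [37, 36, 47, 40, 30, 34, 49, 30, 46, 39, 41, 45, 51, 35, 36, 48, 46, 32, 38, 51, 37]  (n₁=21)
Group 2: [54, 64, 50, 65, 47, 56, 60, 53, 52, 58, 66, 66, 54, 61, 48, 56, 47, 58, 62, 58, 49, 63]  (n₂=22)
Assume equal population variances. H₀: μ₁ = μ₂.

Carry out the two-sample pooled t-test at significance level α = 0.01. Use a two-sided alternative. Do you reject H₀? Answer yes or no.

reject H₀: yes

x̄₁=40.381, s₁=6.749, n₁=21
x̄₂=56.682, s₂=6.237, n₂=22
s_p² = [20·6.749² + 21·6.237²]/41 = 42.1396
SE = √(s_p²·(1/21+1/22)) = 1.9804
t = (40.381−56.682)/1.9804 = -8.2310
df = 41
p-value (two-sided) = 0.00000
At α=0.01: p < α → reject H₀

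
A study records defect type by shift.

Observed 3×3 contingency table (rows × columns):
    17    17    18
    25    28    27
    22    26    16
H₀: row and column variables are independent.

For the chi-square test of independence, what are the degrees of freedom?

degrees of freedom = 4

df = (r−1)(c−1) = (3−1)·(3−1) = 4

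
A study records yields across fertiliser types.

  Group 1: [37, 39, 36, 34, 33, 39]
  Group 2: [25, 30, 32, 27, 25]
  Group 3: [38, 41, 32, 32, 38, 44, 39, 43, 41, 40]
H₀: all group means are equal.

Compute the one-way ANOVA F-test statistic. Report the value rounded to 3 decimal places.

Group means [36.33, 27.80, 38.80], grand mean 35.476
SSB = Σnᵢ(x̄ᵢ−x̄)² = 409.505; SSW = ΣΣ(x−x̄ᵢ)² = 219.733
MSB = 409.505/2 = 204.7524; MSW = 219.733/18 = 12.2074
F = MSB/MSW = 16.7728
df = (2, 18)

test statistic = 16.773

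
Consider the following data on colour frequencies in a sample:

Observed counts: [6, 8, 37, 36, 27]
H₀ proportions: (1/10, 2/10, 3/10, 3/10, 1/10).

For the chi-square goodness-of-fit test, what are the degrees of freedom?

df = k − 1 = 5 − 1 = 4

degrees of freedom = 4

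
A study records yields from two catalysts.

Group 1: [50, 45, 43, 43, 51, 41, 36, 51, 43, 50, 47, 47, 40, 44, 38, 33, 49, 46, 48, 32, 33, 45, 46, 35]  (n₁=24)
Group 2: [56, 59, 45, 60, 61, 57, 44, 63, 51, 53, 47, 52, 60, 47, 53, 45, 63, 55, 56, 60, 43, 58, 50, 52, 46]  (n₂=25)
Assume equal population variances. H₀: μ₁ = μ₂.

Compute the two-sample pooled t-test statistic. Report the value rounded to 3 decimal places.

test statistic = -5.862

x̄₁=43.167, s₁=5.961, n₁=24
x̄₂=53.440, s₂=6.292, n₂=25
s_p² = [23·5.961² + 24·6.292²]/47 = 37.6062
SE = √(s_p²·(1/24+1/25)) = 1.7525
t = (43.167−53.440)/1.7525 = -5.8622
df = 47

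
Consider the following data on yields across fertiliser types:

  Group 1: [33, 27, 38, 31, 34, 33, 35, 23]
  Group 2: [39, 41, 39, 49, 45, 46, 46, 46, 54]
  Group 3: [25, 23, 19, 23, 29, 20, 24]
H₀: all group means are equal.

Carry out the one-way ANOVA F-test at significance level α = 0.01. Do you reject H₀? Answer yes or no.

Group means [31.75, 45.00, 23.29], grand mean 34.250
SSB = Σnᵢ(x̄ᵢ−x̄)² = 1931.571; SSW = ΣΣ(x−x̄ᵢ)² = 410.929
MSB = 1931.571/2 = 965.7857; MSW = 410.929/21 = 19.5680
F = MSB/MSW = 49.3553
df = (2, 21)
p-value (upper-tail) = 0.00000
At α=0.01: p < α → reject H₀

reject H₀: yes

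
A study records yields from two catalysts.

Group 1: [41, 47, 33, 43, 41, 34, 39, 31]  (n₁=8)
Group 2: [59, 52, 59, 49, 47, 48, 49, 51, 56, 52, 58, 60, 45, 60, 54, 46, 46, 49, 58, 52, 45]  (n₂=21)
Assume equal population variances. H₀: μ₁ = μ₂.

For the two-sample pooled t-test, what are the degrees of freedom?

degrees of freedom = 27

df = n₁ + n₂ − 2 = 8 + 21 − 2 = 27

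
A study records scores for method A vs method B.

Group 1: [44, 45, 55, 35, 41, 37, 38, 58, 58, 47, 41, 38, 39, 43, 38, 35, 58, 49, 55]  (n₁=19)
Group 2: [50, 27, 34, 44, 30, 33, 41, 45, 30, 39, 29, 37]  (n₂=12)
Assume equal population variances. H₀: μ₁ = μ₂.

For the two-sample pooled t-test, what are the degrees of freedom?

df = n₁ + n₂ − 2 = 19 + 12 − 2 = 29

degrees of freedom = 29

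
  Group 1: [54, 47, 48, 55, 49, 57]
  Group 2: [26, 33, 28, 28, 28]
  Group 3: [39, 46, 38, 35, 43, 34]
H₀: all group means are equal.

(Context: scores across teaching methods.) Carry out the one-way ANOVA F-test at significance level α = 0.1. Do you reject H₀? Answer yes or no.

reject H₀: yes

Group means [51.67, 28.60, 39.17], grand mean 40.471
SSB = Σnᵢ(x̄ᵢ−x̄)² = 1466.869; SSW = ΣΣ(x−x̄ᵢ)² = 221.367
MSB = 1466.869/2 = 733.4343; MSW = 221.367/14 = 15.8119
F = MSB/MSW = 46.3849
df = (2, 14)
p-value (upper-tail) = 0.00000
At α=0.1: p < α → reject H₀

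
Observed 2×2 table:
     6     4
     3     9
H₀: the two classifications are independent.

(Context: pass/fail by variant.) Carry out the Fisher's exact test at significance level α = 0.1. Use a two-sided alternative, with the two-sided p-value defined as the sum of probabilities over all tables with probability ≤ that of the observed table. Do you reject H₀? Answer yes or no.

reject H₀: no

Margins: r₁=10, r₂=12, c₁=9, c₂=13, n=22
p_obs = C(10,6)·C(12,3)/C(22,9); sum pmf over tables with pmf ≤ p_obs
p-value (two-sided) = 0.19195
At α=0.1: p ≥ α → fail to reject H₀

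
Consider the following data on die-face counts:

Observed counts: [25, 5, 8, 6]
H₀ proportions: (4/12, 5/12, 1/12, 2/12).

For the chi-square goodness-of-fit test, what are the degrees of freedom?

degrees of freedom = 3

df = k − 1 = 4 − 1 = 3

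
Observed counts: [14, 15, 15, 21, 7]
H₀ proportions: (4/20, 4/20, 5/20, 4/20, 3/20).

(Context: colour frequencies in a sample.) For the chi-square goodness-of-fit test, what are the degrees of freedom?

degrees of freedom = 4

df = k − 1 = 5 − 1 = 4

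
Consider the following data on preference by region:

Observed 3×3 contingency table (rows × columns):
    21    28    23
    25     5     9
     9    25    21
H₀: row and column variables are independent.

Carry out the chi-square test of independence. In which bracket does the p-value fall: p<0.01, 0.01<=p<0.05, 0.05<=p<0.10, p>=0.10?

p-value bracket: p<0.01

Row totals [72, 39, 55], col totals [55, 58, 53], n=166
χ² = (21−23.86)²/23.86 + (28−25.16)²/25.16 + (23−22.99)²/22.99 + (25−12.92)²/12.92 + (5−13.63)²/13.63 + (9−12.45)²/12.45 + (9−18.22)²/18.22 + (25−19.22)²/19.22 + (21−17.56)²/17.56 = 25.4532
df = 4
p-value (upper-tail) = 0.00004
→ bracket: p<0.01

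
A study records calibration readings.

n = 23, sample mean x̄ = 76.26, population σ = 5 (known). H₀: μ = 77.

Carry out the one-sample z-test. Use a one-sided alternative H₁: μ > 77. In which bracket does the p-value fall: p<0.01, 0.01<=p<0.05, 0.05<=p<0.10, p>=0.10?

p-value bracket: p>=0.10

SE = σ/√n = 5/√23 = 1.0426
z = (x̄−μ₀)/SE = (76.26−77)/1.0426 = -0.7098
p-value (one-sided, H₁ greater) = 0.76108
→ bracket: p>=0.10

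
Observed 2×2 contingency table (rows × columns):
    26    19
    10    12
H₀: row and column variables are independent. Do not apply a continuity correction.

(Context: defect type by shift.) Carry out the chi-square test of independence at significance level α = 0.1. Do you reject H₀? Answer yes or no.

Row totals [45, 22], col totals [36, 31], n=67
χ² = (26−24.18)²/24.18 + (19−20.82)²/20.82 + (10−11.82)²/11.82 + (12−10.18)²/10.18 = 0.9026
df = 1
p-value (upper-tail) = 0.34209
At α=0.1: p ≥ α → fail to reject H₀

reject H₀: no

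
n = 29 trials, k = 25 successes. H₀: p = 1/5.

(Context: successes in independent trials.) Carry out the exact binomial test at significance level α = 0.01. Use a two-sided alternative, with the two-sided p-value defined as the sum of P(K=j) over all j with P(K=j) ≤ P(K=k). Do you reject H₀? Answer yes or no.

Exact binomial: n=29, k=25, p₀=1/5=0.2000
P(X=j) = C(n,j)·p₀^j·(1−p₀)^(n−j); p = Σ P(X=j) over j with P(X=j) ≤ P(X=25)
p-value (two-sided) = 0.00000
At α=0.01: p < α → reject H₀

reject H₀: yes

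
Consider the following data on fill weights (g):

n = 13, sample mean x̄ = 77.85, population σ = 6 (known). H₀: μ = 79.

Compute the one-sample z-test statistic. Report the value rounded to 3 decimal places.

test statistic = -0.691

SE = σ/√n = 6/√13 = 1.6641
z = (x̄−μ₀)/SE = (77.85−79)/1.6641 = -0.6911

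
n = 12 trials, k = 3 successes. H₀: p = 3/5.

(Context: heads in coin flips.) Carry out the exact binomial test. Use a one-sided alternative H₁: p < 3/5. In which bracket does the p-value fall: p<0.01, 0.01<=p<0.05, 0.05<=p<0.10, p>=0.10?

Exact binomial: n=12, k=3, p₀=3/5=0.6000
P(X≤3) from Σ C(n,i)·p₀^i·(1−p₀)^(n−i)
p-value (one-sided, H₁ less) = 0.01527
→ bracket: 0.01<=p<0.05

p-value bracket: 0.01<=p<0.05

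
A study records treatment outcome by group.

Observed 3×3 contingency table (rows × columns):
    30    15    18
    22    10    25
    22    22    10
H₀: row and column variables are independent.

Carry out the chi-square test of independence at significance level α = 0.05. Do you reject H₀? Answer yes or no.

Row totals [63, 57, 54], col totals [74, 47, 53], n=174
χ² = (30−26.79)²/26.79 + (15−17.02)²/17.02 + (18−19.19)²/19.19 + (22−24.24)²/24.24 + (10−15.40)²/15.40 + (25−17.36)²/17.36 + (22−22.97)²/22.97 + (22−14.59)²/14.59 + (10−16.45)²/16.45 = 12.4923
df = 4
p-value (upper-tail) = 0.01404
At α=0.05: p < α → reject H₀

reject H₀: yes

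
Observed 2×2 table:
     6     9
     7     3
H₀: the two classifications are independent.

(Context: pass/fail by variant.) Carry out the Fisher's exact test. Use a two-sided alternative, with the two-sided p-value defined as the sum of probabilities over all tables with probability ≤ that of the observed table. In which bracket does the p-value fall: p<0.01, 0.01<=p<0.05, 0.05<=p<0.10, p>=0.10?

Margins: r₁=15, r₂=10, c₁=13, c₂=12, n=25
p_obs = C(15,6)·C(10,7)/C(25,13); sum pmf over tables with pmf ≤ p_obs
p-value (two-sided) = 0.22619
→ bracket: p>=0.10

p-value bracket: p>=0.10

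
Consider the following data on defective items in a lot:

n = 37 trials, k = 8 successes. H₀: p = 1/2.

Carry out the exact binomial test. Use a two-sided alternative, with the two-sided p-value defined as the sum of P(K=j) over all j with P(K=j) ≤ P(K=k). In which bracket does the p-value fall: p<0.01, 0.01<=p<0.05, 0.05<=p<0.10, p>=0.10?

p-value bracket: p<0.01

Exact binomial: n=37, k=8, p₀=1/2=0.5000
P(X=j) = C(n,j)·p₀^j·(1−p₀)^(n−j); p = Σ P(X=j) over j with P(X=j) ≤ P(X=8)
p-value (two-sided) = 0.00075
→ bracket: p<0.01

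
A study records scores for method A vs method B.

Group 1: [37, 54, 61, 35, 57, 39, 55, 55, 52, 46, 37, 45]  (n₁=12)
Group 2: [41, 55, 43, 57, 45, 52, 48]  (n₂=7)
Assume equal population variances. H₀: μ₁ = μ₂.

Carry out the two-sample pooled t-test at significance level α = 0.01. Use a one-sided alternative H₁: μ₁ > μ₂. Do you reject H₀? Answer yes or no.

x̄₁=47.750, s₁=9.067, n₁=12
x̄₂=48.714, s₂=6.130, n₂=7
s_p² = [11·9.067² + 6·6.130²]/17 = 66.4517
SE = √(s_p²·(1/12+1/7)) = 3.8769
t = (47.750−48.714)/3.8769 = -0.2487
df = 17
p-value (one-sided, H₁ greater) = 0.59672
At α=0.01: p ≥ α → fail to reject H₀

reject H₀: no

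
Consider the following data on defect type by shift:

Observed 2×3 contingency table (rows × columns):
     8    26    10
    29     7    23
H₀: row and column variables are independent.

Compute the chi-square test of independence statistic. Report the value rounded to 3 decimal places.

Row totals [44, 59], col totals [37, 33, 33], n=103
χ² = (8−15.81)²/15.81 + (26−14.10)²/14.10 + (10−14.10)²/14.10 + (29−21.19)²/21.19 + (7−18.90)²/18.90 + (23−18.90)²/18.90 = 26.3540
df = 2

test statistic = 26.354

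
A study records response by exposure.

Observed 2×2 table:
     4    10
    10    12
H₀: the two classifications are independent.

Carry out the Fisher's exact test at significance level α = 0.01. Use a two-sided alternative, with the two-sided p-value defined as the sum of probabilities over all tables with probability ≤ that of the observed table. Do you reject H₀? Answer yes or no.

reject H₀: no

Margins: r₁=14, r₂=22, c₁=14, c₂=22, n=36
p_obs = C(14,4)·C(22,10)/C(36,14); sum pmf over tables with pmf ≤ p_obs
p-value (two-sided) = 0.48473
At α=0.01: p ≥ α → fail to reject H₀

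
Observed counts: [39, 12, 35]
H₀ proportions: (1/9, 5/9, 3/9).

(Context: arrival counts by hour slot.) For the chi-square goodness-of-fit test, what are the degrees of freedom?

df = k − 1 = 3 − 1 = 2

degrees of freedom = 2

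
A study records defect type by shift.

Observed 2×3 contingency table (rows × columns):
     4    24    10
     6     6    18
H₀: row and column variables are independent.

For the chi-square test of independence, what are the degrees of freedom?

df = (r−1)(c−1) = (2−1)·(3−1) = 2

degrees of freedom = 2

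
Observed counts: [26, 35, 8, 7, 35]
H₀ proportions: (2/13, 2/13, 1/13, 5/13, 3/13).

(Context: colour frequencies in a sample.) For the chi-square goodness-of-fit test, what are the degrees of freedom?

df = k − 1 = 5 − 1 = 4

degrees of freedom = 4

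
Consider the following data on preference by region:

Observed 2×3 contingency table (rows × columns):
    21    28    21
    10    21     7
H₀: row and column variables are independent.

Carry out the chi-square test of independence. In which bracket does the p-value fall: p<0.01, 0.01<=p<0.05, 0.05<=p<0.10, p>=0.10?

p-value bracket: p>=0.10

Row totals [70, 38], col totals [31, 49, 28], n=108
χ² = (21−20.09)²/20.09 + (28−31.76)²/31.76 + (21−18.15)²/18.15 + (10−10.91)²/10.91 + (21−17.24)²/17.24 + (7−9.85)²/9.85 = 2.6548
df = 2
p-value (upper-tail) = 0.26516
→ bracket: p>=0.10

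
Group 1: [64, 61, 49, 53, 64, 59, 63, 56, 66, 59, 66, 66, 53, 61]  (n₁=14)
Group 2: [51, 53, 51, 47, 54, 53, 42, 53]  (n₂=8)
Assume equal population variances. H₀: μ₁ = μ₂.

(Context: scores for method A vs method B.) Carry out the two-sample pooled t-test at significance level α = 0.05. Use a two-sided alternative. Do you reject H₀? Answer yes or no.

x̄₁=60.000, s₁=5.463, n₁=14
x̄₂=50.500, s₂=4.071, n₂=8
s_p² = [13·5.463² + 7·4.071²]/20 = 25.2000
SE = √(s_p²·(1/14+1/8)) = 2.2249
t = (60.000−50.500)/2.2249 = 4.2699
df = 20
p-value (two-sided) = 0.00037
At α=0.05: p < α → reject H₀

reject H₀: yes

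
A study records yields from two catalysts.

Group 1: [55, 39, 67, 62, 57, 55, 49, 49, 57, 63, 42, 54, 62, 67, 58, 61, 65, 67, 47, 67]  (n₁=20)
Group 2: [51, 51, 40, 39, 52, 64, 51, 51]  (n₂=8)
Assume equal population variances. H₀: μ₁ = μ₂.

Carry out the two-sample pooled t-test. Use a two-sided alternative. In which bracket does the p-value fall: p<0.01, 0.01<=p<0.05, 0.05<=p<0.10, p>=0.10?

p-value bracket: 0.01<=p<0.05

x̄₁=57.150, s₁=8.462, n₁=20
x̄₂=49.875, s₂=7.791, n₂=8
s_p² = [19·8.462² + 7·7.791²]/26 = 68.6702
SE = √(s_p²·(1/20+1/8)) = 3.4666
t = (57.150−49.875)/3.4666 = 2.0986
df = 26
p-value (two-sided) = 0.04571
→ bracket: 0.01<=p<0.05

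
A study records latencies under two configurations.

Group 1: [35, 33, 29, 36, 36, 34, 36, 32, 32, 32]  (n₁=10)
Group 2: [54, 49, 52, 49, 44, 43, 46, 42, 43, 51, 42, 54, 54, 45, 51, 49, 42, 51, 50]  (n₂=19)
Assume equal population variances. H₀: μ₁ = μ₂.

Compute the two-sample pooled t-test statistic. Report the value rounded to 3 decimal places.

x̄₁=33.500, s₁=2.321, n₁=10
x̄₂=47.947, s₂=4.378, n₂=19
s_p² = [9·2.321² + 18·4.378²]/27 = 14.5721
SE = √(s_p²·(1/10+1/19)) = 1.4914
t = (33.500−47.947)/1.4914 = -9.6874
df = 27

test statistic = -9.687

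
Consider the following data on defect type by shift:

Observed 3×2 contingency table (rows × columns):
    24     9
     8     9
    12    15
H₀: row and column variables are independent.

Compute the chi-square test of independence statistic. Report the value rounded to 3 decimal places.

Row totals [33, 17, 27], col totals [44, 33], n=77
χ² = (24−18.86)²/18.86 + (9−14.14)²/14.14 + (8−9.71)²/9.71 + (9−7.29)²/7.29 + (12−15.43)²/15.43 + (15−11.57)²/11.57 = 5.7564
df = 2

test statistic = 5.756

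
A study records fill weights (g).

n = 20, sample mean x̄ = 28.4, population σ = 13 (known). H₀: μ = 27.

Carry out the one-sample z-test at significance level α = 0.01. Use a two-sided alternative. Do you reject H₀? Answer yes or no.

SE = σ/√n = 13/√20 = 2.9069
z = (x̄−μ₀)/SE = (28.4−27)/2.9069 = 0.4816
p-value (two-sided) = 0.63008
At α=0.01: p ≥ α → fail to reject H₀

reject H₀: no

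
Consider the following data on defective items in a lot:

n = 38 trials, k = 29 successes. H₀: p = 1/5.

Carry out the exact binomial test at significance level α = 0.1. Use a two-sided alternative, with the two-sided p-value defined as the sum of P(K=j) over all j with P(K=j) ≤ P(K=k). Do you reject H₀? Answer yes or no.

reject H₀: yes

Exact binomial: n=38, k=29, p₀=1/5=0.2000
P(X=j) = C(n,j)·p₀^j·(1−p₀)^(n−j); p = Σ P(X=j) over j with P(X=j) ≤ P(X=29)
p-value (two-sided) = 0.00000
At α=0.1: p < α → reject H₀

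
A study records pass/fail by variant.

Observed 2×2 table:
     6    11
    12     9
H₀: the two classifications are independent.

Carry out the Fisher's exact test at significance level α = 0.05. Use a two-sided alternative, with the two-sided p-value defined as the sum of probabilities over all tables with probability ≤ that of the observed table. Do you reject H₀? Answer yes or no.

reject H₀: no

Margins: r₁=17, r₂=21, c₁=18, c₂=20, n=38
p_obs = C(17,6)·C(21,12)/C(38,18); sum pmf over tables with pmf ≤ p_obs
p-value (two-sided) = 0.20969
At α=0.05: p ≥ α → fail to reject H₀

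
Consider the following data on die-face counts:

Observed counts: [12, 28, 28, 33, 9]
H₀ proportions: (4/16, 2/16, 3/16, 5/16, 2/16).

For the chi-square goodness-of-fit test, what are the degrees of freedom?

df = k − 1 = 5 − 1 = 4

degrees of freedom = 4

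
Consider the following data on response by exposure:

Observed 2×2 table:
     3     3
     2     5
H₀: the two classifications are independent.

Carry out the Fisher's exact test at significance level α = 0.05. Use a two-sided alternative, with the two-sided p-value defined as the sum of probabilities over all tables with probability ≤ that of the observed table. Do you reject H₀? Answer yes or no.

reject H₀: no

Margins: r₁=6, r₂=7, c₁=5, c₂=8, n=13
p_obs = C(6,3)·C(7,2)/C(13,5); sum pmf over tables with pmf ≤ p_obs
p-value (two-sided) = 0.59207
At α=0.05: p ≥ α → fail to reject H₀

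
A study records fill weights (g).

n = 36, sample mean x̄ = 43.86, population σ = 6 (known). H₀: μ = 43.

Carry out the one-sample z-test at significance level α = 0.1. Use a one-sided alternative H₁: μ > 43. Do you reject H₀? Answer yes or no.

SE = σ/√n = 6/√36 = 1.0000
z = (x̄−μ₀)/SE = (43.86−43)/1.0000 = 0.8600
p-value (one-sided, H₁ greater) = 0.19489
At α=0.1: p ≥ α → fail to reject H₀

reject H₀: no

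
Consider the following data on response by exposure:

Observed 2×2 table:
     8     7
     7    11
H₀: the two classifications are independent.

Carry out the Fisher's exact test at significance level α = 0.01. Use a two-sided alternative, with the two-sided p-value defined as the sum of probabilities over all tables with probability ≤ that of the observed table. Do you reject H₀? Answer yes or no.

reject H₀: no

Margins: r₁=15, r₂=18, c₁=15, c₂=18, n=33
p_obs = C(15,8)·C(18,7)/C(33,15); sum pmf over tables with pmf ≤ p_obs
p-value (two-sided) = 0.49388
At α=0.01: p ≥ α → fail to reject H₀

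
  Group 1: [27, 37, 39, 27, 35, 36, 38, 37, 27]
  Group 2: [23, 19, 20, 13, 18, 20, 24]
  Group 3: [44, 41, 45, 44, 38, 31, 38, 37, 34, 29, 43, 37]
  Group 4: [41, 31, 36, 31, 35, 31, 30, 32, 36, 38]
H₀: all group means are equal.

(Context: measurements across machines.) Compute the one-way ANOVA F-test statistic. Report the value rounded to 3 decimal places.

test statistic = 25.983

Group means [33.67, 19.57, 38.42, 34.10], grand mean 32.684
SSB = Σnᵢ(x̄ᵢ−x̄)² = 1626.680; SSW = ΣΣ(x−x̄ᵢ)² = 709.531
MSB = 1626.680/3 = 542.2265; MSW = 709.531/34 = 20.8686
F = MSB/MSW = 25.9829
df = (3, 34)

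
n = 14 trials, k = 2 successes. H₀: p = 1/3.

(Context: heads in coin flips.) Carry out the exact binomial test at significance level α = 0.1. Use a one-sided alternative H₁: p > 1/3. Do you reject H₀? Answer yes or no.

Exact binomial: n=14, k=2, p₀=1/3=0.3333
P(X≥2) from Σ C(n,i)·p₀^i·(1−p₀)^(n−i)
p-value (one-sided, H₁ greater) = 0.97260
At α=0.1: p ≥ α → fail to reject H₀

reject H₀: no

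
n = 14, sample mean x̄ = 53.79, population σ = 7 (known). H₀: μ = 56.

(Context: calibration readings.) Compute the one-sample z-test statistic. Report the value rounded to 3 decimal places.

test statistic = -1.181

SE = σ/√n = 7/√14 = 1.8708
z = (x̄−μ₀)/SE = (53.79−56)/1.8708 = -1.1813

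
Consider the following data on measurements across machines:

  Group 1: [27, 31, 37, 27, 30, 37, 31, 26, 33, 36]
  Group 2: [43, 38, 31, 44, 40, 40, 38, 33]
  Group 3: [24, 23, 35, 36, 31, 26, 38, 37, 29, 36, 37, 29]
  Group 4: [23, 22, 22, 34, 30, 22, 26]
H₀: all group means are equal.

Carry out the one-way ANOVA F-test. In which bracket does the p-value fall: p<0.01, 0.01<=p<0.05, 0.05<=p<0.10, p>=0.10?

p-value bracket: p<0.01

Group means [31.50, 38.38, 31.75, 25.57], grand mean 31.946
SSB = Σnᵢ(x̄ᵢ−x̄)² = 617.553; SSW = ΣΣ(x−x̄ᵢ)² = 760.339
MSB = 617.553/3 = 205.8509; MSW = 760.339/33 = 23.0406
F = MSB/MSW = 8.9343
df = (3, 33)
p-value (upper-tail) = 0.00018
→ bracket: p<0.01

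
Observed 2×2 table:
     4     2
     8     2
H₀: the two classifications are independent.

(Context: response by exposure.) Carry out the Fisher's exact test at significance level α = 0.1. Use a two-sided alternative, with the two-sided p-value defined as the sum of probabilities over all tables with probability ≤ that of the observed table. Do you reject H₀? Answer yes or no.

reject H₀: no

Margins: r₁=6, r₂=10, c₁=12, c₂=4, n=16
p_obs = C(6,4)·C(10,8)/C(16,12); sum pmf over tables with pmf ≤ p_obs
p-value (two-sided) = 0.60440
At α=0.1: p ≥ α → fail to reject H₀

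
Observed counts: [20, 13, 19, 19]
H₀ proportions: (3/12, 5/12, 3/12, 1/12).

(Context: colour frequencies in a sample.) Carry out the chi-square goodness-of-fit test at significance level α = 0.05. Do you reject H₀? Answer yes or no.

reject H₀: yes

n = 71; E_i = n·p_i = [17.75, 29.58, 17.75, 5.92]
χ² = (20−17.75)²/17.75 + (13−29.58)²/29.58 + (19−17.75)²/17.75 + (19−5.92)²/5.92 = 38.6000
df = 3
p-value (upper-tail) = 0.00000
At α=0.05: p < α → reject H₀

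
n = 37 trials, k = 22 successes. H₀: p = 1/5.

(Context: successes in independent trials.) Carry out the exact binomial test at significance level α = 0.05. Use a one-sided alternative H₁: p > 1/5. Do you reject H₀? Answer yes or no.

reject H₀: yes

Exact binomial: n=37, k=22, p₀=1/5=0.2000
P(X≥22) from Σ C(n,i)·p₀^i·(1−p₀)^(n−i)
p-value (one-sided, H₁ greater) = 0.00000
At α=0.05: p < α → reject H₀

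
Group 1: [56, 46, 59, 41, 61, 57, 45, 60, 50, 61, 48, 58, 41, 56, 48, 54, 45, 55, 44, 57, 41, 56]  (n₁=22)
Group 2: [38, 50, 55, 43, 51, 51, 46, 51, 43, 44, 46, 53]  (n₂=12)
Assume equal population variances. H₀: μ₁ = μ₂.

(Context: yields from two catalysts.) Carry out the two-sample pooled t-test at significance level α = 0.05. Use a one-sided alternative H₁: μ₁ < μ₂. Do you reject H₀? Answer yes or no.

reject H₀: no

x̄₁=51.773, s₁=6.962, n₁=22
x̄₂=47.583, s₂=5.017, n₂=12
s_p² = [21·6.962² + 11·5.017²]/32 = 40.4619
SE = √(s_p²·(1/22+1/12)) = 2.2828
t = (51.773−47.583)/2.2828 = 1.8352
df = 32
p-value (one-sided, H₁ less) = 0.96211
At α=0.05: p ≥ α → fail to reject H₀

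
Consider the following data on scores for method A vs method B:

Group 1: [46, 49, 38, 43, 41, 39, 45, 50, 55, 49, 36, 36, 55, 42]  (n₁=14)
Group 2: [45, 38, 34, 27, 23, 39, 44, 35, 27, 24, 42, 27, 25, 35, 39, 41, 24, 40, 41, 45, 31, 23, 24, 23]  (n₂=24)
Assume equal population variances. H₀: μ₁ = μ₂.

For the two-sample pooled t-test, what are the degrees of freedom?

df = n₁ + n₂ − 2 = 14 + 24 − 2 = 36

degrees of freedom = 36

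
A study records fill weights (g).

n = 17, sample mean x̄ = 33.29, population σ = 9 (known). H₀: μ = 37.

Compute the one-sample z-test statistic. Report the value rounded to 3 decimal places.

test statistic = -1.700

SE = σ/√n = 9/√17 = 2.1828
z = (x̄−μ₀)/SE = (33.29−37)/2.1828 = -1.6996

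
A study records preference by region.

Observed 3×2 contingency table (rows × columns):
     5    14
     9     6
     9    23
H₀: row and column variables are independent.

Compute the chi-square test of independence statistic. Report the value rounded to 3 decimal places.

test statistic = 5.426

Row totals [19, 15, 32], col totals [23, 43], n=66
χ² = (5−6.62)²/6.62 + (14−12.38)²/12.38 + (9−5.23)²/5.23 + (6−9.77)²/9.77 + (9−11.15)²/11.15 + (23−20.85)²/20.85 = 5.4258
df = 2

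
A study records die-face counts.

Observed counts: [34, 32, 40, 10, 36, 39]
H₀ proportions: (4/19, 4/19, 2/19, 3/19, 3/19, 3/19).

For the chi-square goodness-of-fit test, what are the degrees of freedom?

df = k − 1 = 6 − 1 = 5

degrees of freedom = 5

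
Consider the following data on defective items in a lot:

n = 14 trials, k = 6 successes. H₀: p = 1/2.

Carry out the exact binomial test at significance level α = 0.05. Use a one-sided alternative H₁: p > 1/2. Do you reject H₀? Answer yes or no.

reject H₀: no

Exact binomial: n=14, k=6, p₀=1/2=0.5000
P(X≥6) from Σ C(n,i)·p₀^i·(1−p₀)^(n−i)
p-value (one-sided, H₁ greater) = 0.78802
At α=0.05: p ≥ α → fail to reject H₀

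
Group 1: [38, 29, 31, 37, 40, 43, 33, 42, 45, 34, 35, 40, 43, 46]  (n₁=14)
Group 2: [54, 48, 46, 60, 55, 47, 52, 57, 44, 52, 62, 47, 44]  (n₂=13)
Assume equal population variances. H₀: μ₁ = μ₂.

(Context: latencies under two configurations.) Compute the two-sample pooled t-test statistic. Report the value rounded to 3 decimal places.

x̄₁=38.286, s₁=5.312, n₁=14
x̄₂=51.385, s₂=5.966, n₂=13
s_p² = [13·5.312² + 12·5.966²]/25 = 31.7574
SE = √(s_p²·(1/14+1/13)) = 2.1705
t = (38.286−51.385)/2.1705 = -6.0348
df = 25

test statistic = -6.035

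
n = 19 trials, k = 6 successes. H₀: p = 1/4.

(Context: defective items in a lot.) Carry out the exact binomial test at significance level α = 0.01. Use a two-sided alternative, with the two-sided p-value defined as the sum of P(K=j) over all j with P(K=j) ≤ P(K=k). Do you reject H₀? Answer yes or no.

reject H₀: no

Exact binomial: n=19, k=6, p₀=1/4=0.2500
P(X=j) = C(n,j)·p₀^j·(1−p₀)^(n−j); p = Σ P(X=j) over j with P(X=j) ≤ P(X=6)
p-value (two-sided) = 0.59534
At α=0.01: p ≥ α → fail to reject H₀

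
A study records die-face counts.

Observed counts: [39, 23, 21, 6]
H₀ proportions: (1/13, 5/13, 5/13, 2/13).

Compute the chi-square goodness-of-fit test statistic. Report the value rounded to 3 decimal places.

n = 89; E_i = n·p_i = [6.85, 34.23, 34.23, 13.69]
χ² = (39−6.85)²/6.85 + (23−34.23)²/34.23 + (21−34.23)²/34.23 + (6−13.69)²/13.69 = 164.1348
df = 3

test statistic = 164.135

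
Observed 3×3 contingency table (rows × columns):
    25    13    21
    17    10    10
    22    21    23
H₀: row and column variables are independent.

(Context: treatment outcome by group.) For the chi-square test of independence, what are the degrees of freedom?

degrees of freedom = 4

df = (r−1)(c−1) = (3−1)·(3−1) = 4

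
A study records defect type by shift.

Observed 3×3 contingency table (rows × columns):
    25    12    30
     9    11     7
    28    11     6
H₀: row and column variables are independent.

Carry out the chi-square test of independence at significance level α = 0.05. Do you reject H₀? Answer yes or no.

Row totals [67, 27, 45], col totals [62, 34, 43], n=139
χ² = (25−29.88)²/29.88 + (12−16.39)²/16.39 + (30−20.73)²/20.73 + (9−12.04)²/12.04 + (11−6.60)²/6.60 + (7−8.35)²/8.35 + (28−20.07)²/20.07 + (11−11.01)²/11.01 + (6−13.92)²/13.92 = 17.6747
df = 4
p-value (upper-tail) = 0.00143
At α=0.05: p < α → reject H₀

reject H₀: yes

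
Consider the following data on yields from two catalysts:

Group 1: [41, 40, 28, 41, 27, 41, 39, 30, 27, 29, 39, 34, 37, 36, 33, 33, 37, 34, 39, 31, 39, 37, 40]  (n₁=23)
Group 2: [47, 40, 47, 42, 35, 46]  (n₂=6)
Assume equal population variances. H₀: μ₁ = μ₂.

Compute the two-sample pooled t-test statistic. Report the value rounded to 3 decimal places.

x̄₁=35.304, s₁=4.752, n₁=23
x̄₂=42.833, s₂=4.792, n₂=6
s_p² = [22·4.752² + 5·4.792²]/27 = 22.6557
SE = √(s_p²·(1/23+1/6)) = 2.1820
t = (35.304−42.833)/2.1820 = -3.4506
df = 27

test statistic = -3.451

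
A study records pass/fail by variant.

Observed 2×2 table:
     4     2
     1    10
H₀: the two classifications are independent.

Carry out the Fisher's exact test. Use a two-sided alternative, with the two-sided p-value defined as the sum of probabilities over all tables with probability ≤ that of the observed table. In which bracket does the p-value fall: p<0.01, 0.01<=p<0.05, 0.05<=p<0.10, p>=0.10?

p-value bracket: 0.01<=p<0.05

Margins: r₁=6, r₂=11, c₁=5, c₂=12, n=17
p_obs = C(6,4)·C(11,1)/C(17,5); sum pmf over tables with pmf ≤ p_obs
p-value (two-sided) = 0.02763
→ bracket: 0.01<=p<0.05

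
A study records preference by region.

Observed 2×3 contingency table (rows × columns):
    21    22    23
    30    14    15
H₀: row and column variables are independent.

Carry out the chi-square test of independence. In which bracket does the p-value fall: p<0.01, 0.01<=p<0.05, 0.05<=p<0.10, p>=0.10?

Row totals [66, 59], col totals [51, 36, 38], n=125
χ² = (21−26.93)²/26.93 + (22−19.01)²/19.01 + (23−20.06)²/20.06 + (30−24.07)²/24.07 + (14−16.99)²/16.99 + (15−17.94)²/17.94 = 4.6729
df = 2
p-value (upper-tail) = 0.09667
→ bracket: 0.05<=p<0.10

p-value bracket: 0.05<=p<0.10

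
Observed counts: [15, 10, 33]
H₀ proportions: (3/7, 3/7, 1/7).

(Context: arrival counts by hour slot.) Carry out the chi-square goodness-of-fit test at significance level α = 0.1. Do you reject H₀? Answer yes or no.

n = 58; E_i = n·p_i = [24.86, 24.86, 8.29]
χ² = (15−24.86)²/24.86 + (10−24.86)²/24.86 + (33−8.29)²/8.29 = 86.5057
df = 2
p-value (upper-tail) = 0.00000
At α=0.1: p < α → reject H₀

reject H₀: yes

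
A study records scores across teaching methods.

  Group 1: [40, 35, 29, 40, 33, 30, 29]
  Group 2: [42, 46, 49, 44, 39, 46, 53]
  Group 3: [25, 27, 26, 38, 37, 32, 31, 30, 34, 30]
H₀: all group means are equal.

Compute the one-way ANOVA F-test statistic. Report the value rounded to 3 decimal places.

Group means [33.71, 45.57, 31.00], grand mean 36.042
SSB = Σnᵢ(x̄ᵢ−x̄)² = 927.815; SSW = ΣΣ(x−x̄ᵢ)² = 439.143
MSB = 927.815/2 = 463.9077; MSW = 439.143/21 = 20.9116
F = MSB/MSW = 22.1843
df = (2, 21)

test statistic = 22.184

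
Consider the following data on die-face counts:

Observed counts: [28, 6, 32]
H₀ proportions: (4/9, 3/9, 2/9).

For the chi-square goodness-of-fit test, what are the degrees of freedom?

df = k − 1 = 3 − 1 = 2

degrees of freedom = 2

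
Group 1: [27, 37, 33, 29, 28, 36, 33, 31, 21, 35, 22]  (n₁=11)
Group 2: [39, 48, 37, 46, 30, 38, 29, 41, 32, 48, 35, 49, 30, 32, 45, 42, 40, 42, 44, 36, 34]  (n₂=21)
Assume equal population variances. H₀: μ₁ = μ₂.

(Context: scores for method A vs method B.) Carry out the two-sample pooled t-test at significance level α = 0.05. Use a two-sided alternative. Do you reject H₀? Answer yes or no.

x̄₁=30.182, s₁=5.363, n₁=11
x̄₂=38.905, s₂=6.363, n₂=21
s_p² = [10·5.363² + 20·6.363²]/30 = 36.5815
SE = √(s_p²·(1/11+1/21)) = 2.2511
t = (30.182−38.905)/2.2511 = -3.8749
df = 30
p-value (two-sided) = 0.00054
At α=0.05: p < α → reject H₀

reject H₀: yes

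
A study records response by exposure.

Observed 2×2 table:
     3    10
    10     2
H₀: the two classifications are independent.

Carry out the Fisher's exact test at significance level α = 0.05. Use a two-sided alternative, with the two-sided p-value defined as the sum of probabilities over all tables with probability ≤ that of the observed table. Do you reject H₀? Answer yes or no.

reject H₀: yes

Margins: r₁=13, r₂=12, c₁=13, c₂=12, n=25
p_obs = C(13,3)·C(12,10)/C(25,13); sum pmf over tables with pmf ≤ p_obs
p-value (two-sided) = 0.00483
At α=0.05: p < α → reject H₀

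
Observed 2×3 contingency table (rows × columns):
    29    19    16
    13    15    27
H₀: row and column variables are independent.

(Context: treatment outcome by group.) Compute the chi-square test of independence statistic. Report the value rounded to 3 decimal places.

test statistic = 8.749

Row totals [64, 55], col totals [42, 34, 43], n=119
χ² = (29−22.59)²/22.59 + (19−18.29)²/18.29 + (16−23.13)²/23.13 + (13−19.41)²/19.41 + (15−15.71)²/15.71 + (27−19.87)²/19.87 = 8.7492
df = 2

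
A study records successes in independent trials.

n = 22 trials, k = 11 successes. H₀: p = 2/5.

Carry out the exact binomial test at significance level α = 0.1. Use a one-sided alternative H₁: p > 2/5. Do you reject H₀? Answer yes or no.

Exact binomial: n=22, k=11, p₀=2/5=0.4000
P(X≥11) from Σ C(n,i)·p₀^i·(1−p₀)^(n−i)
p-value (one-sided, H₁ greater) = 0.22805
At α=0.1: p ≥ α → fail to reject H₀

reject H₀: no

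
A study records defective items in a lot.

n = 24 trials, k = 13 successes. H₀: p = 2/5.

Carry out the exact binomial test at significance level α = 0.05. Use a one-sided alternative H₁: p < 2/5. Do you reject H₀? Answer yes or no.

reject H₀: no

Exact binomial: n=24, k=13, p₀=2/5=0.4000
P(X≤13) from Σ C(n,i)·p₀^i·(1−p₀)^(n−i)
p-value (one-sided, H₁ less) = 0.94651
At α=0.05: p ≥ α → fail to reject H₀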